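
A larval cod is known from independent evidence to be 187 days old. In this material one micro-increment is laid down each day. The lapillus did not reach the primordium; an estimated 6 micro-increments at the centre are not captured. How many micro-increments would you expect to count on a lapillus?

181 micro-increments

Expected micro-increments over 187 days: 187.
Less the 6 uncaptured micro-increments: 187 − 6 = 181.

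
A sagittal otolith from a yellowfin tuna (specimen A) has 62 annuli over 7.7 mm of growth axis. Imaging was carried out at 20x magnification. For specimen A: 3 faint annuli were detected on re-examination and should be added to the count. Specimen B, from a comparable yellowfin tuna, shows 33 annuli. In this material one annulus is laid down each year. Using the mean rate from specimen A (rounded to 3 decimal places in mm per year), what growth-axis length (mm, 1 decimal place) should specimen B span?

3.9 mm

Specimen A: after corrections the count is 62 + 3 = 65 annuli.
A: Mean rate = 7.7 mm / 65 years ≈ 0.118 mm/year.
B's length ≈ 0.118 × 33 = 3.9 mm.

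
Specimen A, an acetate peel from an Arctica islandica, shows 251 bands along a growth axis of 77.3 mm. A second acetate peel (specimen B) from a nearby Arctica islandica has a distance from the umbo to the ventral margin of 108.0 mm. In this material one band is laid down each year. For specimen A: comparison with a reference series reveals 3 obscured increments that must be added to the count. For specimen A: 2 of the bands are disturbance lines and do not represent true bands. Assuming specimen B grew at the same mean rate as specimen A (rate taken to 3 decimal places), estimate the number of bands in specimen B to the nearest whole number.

352 bands

Specimen A: true band count = 251 − 2 + 3 = 252.
A: Extension rate ≈ 77.3 / 252 = 0.307 mm per year.
B spans 108.0 / 0.307 = 351.79 years ≈ 352 bands.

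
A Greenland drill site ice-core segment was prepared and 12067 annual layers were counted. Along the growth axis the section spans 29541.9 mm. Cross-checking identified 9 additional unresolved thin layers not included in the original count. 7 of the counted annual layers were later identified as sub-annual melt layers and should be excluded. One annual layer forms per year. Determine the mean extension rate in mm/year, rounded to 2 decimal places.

After corrections the count is 12067 − 7 + 9 = 12069 annual layers.
Mean rate = 29541.9 mm / 12069 years ≈ 2.45 mm/year.

2.45 mm/year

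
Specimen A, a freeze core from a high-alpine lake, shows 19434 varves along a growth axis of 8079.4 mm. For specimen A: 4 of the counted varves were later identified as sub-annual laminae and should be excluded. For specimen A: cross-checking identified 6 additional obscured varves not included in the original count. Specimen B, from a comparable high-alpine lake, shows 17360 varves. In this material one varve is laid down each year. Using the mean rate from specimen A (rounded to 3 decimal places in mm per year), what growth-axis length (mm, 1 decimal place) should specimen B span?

7221.8 mm

Specimen A: after corrections the count is 19434 − 4 + 6 = 19436 varves.
A: Mean rate = 8079.4 mm / 19436 years ≈ 0.416 mm/yr.
B's length ≈ 0.416 × 17360 = 7221.8 mm.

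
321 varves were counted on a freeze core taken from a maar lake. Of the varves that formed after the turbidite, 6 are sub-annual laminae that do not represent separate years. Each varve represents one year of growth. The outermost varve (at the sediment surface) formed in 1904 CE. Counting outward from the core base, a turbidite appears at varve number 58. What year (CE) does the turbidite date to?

Between varve 58 and the sediment surface there are 321 − 58 = 263 varves.
Removing the 6 false varves leaves 263 − 6 = 257 true varves beyond the turbidite.
1904 − 257 = 1647 CE.

1647 CE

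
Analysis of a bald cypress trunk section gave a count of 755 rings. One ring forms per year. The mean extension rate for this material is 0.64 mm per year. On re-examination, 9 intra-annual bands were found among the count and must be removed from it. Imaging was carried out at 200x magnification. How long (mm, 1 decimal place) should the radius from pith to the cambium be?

Adjusted count: 755 − 9 = 746 rings.
Length ≈ 0.64 × 746 = 477.4 mm.

477.4 mm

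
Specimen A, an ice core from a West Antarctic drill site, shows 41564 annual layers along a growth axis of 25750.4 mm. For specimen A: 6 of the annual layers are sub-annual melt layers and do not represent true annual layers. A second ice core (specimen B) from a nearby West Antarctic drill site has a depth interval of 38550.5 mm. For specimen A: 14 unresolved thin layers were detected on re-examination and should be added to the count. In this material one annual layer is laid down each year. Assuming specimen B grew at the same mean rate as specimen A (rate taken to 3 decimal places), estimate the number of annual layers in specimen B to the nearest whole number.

62279 annual layers

Specimen A: after corrections the count is 41564 − 6 + 14 = 41572 annual layers.
A: Mean rate = 25750.4 mm / 41572 years ≈ 0.619 mm/yr.
B spans 38550.5 / 0.619 = 62278.68 years ≈ 62279 annual layers.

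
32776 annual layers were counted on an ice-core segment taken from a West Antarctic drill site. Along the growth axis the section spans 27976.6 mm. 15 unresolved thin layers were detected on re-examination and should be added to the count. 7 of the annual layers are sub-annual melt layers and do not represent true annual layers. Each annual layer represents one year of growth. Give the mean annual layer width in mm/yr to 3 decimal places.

After corrections the count is 32776 − 7 + 15 = 32784 annual layers.
27976.6 mm over 32784 years gives 27976.6 / 32784 ≈ 0.853 mm/yr.

0.853 mm/yr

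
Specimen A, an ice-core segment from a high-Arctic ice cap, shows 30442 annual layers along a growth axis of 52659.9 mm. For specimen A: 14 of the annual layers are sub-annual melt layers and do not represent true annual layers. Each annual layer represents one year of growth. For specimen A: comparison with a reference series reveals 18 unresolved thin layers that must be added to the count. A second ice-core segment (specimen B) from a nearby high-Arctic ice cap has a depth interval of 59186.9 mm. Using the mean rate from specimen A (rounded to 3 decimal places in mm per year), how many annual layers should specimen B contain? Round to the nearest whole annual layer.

34212 annual layers

Specimen A: true annual layer count = 30442 − 14 + 18 = 30446.
A: 52659.9 mm over 30446 years gives 52659.9 / 30446 ≈ 1.730 mm/yr.
For B, 59186.9 / 1.730 = 34212.08 years ≈ 34212 annual layers.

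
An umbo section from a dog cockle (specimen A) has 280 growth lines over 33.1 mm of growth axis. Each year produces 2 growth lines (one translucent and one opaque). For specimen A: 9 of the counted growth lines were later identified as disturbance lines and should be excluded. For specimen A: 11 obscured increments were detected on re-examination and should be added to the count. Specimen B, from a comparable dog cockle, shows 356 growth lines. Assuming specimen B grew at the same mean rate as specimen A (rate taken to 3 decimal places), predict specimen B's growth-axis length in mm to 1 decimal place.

41.8 mm

Specimen A: after corrections the count is 280 − 9 + 11 = 282 growth lines.
Specimen A: 282 growth lines at 2 per year is 282 / 2 = 141 years.
A: 33.1 mm over 141 years gives 33.1 / 141 ≈ 0.235 mm/year.
Specimen B: with 2 growth lines per year, 356 / 2 = 178 years. For B, 0.235 mm/year × 178 years = 41.8 mm.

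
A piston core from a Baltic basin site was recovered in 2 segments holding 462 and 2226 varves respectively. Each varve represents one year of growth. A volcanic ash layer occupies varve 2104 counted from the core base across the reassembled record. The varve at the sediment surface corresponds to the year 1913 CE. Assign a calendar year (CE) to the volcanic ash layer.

1329 CE

Total varves = 462 + 2226 = 2688.
The volcanic ash layer sits at varve 2104 from the core base, so 2688 − 2104 = 584 varves formed after it.
1913 − 584 = 1329 CE.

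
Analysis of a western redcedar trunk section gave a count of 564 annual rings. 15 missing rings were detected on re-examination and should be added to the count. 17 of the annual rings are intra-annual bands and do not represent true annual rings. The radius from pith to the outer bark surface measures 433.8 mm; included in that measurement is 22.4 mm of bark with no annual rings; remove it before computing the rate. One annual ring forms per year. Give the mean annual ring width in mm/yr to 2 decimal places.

0.73 mm/yr

Correcting the raw count gives 564 − 17 + 15 = 562 true annual rings.
Net length = 433.8 − 22.4 = 411.4 mm.
Mean rate = 411.4 mm / 562 years ≈ 0.73 mm/yr.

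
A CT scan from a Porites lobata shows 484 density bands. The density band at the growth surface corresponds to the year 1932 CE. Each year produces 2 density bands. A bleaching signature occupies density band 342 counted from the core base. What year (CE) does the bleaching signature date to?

1861 CE

Between density band 342 and the growth surface there are 484 − 342 = 142 density bands.
With 2 density bands per year, 142 / 2 = 71 years.
Counting back 71 years from 1932 CE places the bleaching signature in 1932 − 71 = 1861 CE.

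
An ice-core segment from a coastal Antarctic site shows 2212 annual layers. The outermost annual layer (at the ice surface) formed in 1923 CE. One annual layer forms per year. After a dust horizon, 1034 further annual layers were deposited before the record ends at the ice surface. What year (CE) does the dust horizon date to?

889 CE

1034 annual layers formed after the dust horizon.
The annual layer at the ice surface is 1923 CE, so the dust horizon dates to 1923 − 1034 = 889 CE.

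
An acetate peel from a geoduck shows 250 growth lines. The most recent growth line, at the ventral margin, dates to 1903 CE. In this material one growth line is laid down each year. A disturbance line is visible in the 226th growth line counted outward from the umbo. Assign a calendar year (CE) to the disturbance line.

The disturbance line sits at growth line 226 from the umbo, so 250 − 226 = 24 growth lines formed after it.
1903 − 24 = 1879 CE.

1879 CE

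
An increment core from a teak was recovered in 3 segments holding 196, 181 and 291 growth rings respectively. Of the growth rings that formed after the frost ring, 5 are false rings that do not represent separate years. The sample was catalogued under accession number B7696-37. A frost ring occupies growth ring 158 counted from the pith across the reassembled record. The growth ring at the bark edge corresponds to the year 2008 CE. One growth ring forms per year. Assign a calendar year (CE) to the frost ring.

Total growth rings = 196 + 181 + 291 = 668.
Between growth ring 158 and the bark edge there are 668 − 158 = 510 growth rings.
510 − 5 false = 505 true growth rings after the frost ring.
The growth ring at the bark edge is 2008 CE, so the frost ring dates to 2008 − 505 = 1503 CE.

1503 CE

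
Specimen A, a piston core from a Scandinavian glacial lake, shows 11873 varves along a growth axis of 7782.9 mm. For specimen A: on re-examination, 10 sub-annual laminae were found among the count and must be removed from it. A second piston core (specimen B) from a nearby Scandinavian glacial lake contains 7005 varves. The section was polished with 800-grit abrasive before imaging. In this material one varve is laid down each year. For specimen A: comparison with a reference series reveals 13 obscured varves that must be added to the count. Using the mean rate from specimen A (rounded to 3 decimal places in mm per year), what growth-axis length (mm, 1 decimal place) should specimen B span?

4588.3 mm

Specimen A: true varve count = 11873 − 10 + 13 = 11876.
A: Mean rate = 7782.9 mm / 11876 years ≈ 0.655 mm/year.
B's length ≈ 0.655 × 7005 = 4588.3 mm.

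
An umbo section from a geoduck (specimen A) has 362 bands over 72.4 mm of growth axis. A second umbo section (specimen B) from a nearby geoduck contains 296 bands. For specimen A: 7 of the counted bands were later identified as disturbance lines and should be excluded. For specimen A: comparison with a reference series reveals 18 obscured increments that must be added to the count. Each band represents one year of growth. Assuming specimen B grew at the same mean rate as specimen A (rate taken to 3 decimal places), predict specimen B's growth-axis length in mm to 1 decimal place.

57.4 mm

Specimen A: true band count = 362 − 7 + 18 = 373.
A: Extension rate ≈ 72.4 / 373 = 0.194 mm per year.
For B, 0.194 mm/year × 296 years = 57.4 mm.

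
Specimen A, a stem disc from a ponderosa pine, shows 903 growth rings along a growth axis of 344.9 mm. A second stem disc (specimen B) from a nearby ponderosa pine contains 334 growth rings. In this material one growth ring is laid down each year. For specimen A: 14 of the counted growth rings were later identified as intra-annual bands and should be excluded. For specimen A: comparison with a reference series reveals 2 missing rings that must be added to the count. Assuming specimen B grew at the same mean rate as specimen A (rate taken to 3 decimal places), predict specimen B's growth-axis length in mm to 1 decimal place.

Specimen A: correcting the raw count gives 903 − 14 + 2 = 891 true growth rings.
A: Extension rate ≈ 344.9 / 891 = 0.387 mm/yr.
Length of B = 0.387 × 334 = 129.3 mm.

129.3 mm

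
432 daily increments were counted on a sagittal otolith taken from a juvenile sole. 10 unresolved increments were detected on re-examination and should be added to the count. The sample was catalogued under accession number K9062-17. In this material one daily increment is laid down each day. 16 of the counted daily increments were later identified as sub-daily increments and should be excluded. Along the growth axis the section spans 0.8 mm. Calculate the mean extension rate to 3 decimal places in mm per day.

0.002 mm per day

True daily increment count = 432 − 16 + 10 = 426.
Extension rate ≈ 0.8 / 426 = 0.002 mm per day.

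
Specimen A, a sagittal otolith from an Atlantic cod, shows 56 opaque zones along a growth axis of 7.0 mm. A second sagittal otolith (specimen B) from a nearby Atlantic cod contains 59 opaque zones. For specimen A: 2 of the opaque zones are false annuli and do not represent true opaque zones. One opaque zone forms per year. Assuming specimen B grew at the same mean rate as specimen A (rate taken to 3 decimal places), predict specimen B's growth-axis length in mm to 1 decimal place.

7.7 mm

Specimen A: true opaque zone count = 56 − 2 = 54.
A: 7.0 mm over 54 years gives 7.0 / 54 ≈ 0.130 mm/year.
B's length ≈ 0.130 × 59 = 7.7 mm.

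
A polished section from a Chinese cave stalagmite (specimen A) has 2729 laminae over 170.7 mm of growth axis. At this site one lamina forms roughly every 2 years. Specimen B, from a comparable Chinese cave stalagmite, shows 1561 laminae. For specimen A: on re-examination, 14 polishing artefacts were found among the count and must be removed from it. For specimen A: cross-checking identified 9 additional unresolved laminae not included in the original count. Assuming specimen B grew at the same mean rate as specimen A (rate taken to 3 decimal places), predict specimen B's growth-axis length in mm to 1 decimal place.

Specimen A: true lamina count = 2729 − 14 + 9 = 2724.
Specimen A: 2724 laminae at 2 years each span 2724 × 2 = 5448 years.
A: 170.7 mm over 5448 years gives 170.7 / 5448 ≈ 0.031 mm/yr.
Specimen B: at 2 years per lamina, 1561 × 2 = 3122 years. For B, 0.031 mm/year × 3122 years = 96.8 mm.

96.8 mm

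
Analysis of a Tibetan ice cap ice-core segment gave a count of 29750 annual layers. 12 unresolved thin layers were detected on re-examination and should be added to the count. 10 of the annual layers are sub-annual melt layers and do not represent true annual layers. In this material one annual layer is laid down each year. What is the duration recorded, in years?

29752 yr

Correcting the raw count gives 29750 − 10 + 12 = 29752 true annual layers.
One annual layer per year makes the duration 29752 years.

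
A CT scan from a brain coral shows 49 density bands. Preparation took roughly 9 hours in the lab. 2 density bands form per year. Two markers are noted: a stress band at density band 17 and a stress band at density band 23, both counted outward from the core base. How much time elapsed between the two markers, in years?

The two markers are separated by 23 − 17 = 6 density bands.
Dividing by 2 density bands per year: 6 / 2 = 3 years.

3 years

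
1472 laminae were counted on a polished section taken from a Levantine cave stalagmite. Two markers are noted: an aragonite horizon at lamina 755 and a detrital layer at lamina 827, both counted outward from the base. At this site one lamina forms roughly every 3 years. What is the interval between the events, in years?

216 yr

The two markers are separated by 827 − 755 = 72 laminae.
72 laminae at 3 years each span 72 × 3 = 216 years.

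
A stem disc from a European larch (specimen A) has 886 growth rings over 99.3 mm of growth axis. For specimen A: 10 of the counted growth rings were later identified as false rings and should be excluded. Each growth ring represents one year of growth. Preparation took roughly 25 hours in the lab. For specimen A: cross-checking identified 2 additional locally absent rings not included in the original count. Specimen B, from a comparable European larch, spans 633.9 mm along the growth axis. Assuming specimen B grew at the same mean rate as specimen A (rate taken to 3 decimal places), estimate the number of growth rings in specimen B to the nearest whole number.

Specimen A: true growth ring count = 886 − 10 + 2 = 878.
A: Mean rate = 99.3 mm / 878 years ≈ 0.113 mm/yr.
For B, 633.9 / 0.113 = 5609.73 years ≈ 5610 growth rings.

5610 growth rings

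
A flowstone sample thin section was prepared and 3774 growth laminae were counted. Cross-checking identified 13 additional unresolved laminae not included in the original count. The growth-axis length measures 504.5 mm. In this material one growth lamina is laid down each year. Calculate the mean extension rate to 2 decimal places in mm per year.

After corrections the count is 3774 + 13 = 3787 growth laminae.
Mean rate = 504.5 mm / 3787 years ≈ 0.13 mm per year.

0.13 mm per year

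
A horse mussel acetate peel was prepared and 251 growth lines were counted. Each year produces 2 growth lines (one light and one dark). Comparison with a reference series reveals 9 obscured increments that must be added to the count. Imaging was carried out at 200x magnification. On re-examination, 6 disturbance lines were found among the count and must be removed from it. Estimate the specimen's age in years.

After corrections the count is 251 − 6 + 9 = 254 growth lines.
254 growth lines at 2 per year is 254 / 2 = 127 years.

127 years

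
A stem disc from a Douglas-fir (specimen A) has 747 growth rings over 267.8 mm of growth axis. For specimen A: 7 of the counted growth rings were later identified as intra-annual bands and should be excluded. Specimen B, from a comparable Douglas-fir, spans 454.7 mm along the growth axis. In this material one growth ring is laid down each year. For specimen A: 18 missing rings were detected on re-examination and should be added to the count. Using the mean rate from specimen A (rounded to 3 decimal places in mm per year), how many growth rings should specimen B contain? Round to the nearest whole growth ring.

Specimen A: adjusted count: 747 − 7 + 18 = 758 growth rings.
A: Mean rate = 267.8 mm / 758 years ≈ 0.353 mm per year.
For B, 454.7 / 0.353 = 1288.10 years ≈ 1288 growth rings.

1288 growth rings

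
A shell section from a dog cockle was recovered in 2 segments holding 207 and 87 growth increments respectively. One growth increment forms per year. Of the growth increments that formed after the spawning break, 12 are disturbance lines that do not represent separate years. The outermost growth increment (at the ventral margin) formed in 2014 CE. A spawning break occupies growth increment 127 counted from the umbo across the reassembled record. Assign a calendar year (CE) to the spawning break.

1859 CE

Total growth increments = 207 + 87 = 294.
The spawning break sits at growth increment 127 from the umbo, so 294 − 127 = 167 growth increments formed after it.
Excluding 12 false growth increments: 167 − 12 = 155.
2014 − 155 = 1859 CE.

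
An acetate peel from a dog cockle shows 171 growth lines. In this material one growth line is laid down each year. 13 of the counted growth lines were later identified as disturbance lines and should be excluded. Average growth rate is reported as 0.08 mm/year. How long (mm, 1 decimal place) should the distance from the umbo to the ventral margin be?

12.6 mm

After corrections the count is 171 − 13 = 158 growth lines.
158 years at 0.08 mm/year gives 0.08 × 158 = 12.6 mm.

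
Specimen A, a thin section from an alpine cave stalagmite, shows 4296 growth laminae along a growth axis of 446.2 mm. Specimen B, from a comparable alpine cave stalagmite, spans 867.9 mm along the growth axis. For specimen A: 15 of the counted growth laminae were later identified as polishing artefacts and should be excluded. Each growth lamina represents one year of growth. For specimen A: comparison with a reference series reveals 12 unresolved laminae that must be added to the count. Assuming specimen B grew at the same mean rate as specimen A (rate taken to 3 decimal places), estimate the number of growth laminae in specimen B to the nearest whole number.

Specimen A: after corrections the count is 4296 − 15 + 12 = 4293 growth laminae.
A: Extension rate ≈ 446.2 / 4293 = 0.104 mm/year.
Specimen B: 867.9 mm / 0.104 mm per year = 8345.19 years ≈ 8345 growth laminae.

8345 growth laminae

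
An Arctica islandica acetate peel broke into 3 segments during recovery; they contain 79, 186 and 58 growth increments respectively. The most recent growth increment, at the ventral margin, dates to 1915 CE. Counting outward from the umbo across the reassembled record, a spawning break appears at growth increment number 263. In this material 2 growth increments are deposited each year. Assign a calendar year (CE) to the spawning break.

1885 CE

Total growth increments = 79 + 186 + 58 = 323.
Between growth increment 263 and the ventral margin there are 323 − 263 = 60 growth increments.
With 2 growth increments per year, 60 / 2 = 30 years.
The growth increment at the ventral margin is 1915 CE, so the spawning break dates to 1915 − 30 = 1885 CE.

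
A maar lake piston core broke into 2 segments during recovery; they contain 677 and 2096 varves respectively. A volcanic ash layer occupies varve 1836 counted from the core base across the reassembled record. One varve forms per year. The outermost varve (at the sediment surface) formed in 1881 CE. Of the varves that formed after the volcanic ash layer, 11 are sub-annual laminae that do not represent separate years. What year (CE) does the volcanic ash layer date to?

955 CE

Total varves = 677 + 2096 = 2773.
The volcanic ash layer sits at varve 1836 from the core base, so 2773 − 1836 = 937 varves formed after it.
Excluding 11 false varves: 937 − 11 = 926.
The varve at the sediment surface is 1881 CE, so the volcanic ash layer dates to 1881 − 926 = 955 CE.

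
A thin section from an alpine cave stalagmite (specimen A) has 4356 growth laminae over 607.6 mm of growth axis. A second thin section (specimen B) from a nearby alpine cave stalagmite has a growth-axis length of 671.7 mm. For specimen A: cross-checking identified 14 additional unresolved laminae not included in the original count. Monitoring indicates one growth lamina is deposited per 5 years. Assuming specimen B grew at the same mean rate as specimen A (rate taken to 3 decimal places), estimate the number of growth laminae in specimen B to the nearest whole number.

Specimen A: adjusted count: 4356 + 14 = 4370 growth laminae.
Specimen A: at 5 years per growth lamina, 4370 × 5 = 21850 years.
A: 607.6 mm over 21850 years gives 607.6 / 21850 ≈ 0.028 mm per year.
For B, 671.7 / 0.028 = 23989.29 years; at 5 years per growth lamina that is 23989.29 / 5 ≈ 4798 growth laminae.

4798 growth laminae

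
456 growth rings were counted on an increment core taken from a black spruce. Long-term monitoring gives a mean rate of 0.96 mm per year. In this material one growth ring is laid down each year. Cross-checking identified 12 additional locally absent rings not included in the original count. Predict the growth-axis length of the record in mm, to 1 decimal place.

True growth ring count = 456 + 12 = 468.
468 years at 0.96 mm/year gives 0.96 × 468 = 449.3 mm.

449.3 mm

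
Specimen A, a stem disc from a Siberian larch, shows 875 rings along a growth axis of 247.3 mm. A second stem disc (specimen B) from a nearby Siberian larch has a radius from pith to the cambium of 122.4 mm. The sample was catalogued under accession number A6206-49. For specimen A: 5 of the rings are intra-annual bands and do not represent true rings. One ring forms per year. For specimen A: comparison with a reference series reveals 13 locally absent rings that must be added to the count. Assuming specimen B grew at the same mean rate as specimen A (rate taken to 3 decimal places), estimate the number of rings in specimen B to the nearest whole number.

437 rings

Specimen A: adjusted count: 875 − 5 + 13 = 883 rings.
A: Extension rate ≈ 247.3 / 883 = 0.280 mm/year.
Specimen B: 122.4 mm / 0.280 mm per year = 437.14 years ≈ 437 rings.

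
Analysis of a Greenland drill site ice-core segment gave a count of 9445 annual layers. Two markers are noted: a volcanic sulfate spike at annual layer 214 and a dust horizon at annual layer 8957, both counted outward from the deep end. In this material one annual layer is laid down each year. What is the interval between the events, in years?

8957 − 214 = 8743 annual layers lie between the two events.
At one annual layer per year, 8743 years elapsed between them.

8743 years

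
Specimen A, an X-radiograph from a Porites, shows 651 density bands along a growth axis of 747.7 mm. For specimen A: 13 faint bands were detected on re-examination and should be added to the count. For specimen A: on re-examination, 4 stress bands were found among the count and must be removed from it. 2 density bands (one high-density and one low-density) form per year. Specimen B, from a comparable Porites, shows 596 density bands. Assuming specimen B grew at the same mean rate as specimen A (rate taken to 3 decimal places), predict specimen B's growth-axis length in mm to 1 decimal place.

Specimen A: true density band count = 651 − 4 + 13 = 660.
Specimen A: with 2 density bands per year, 660 / 2 = 330 years.
A: 747.7 mm over 330 years gives 747.7 / 330 ≈ 2.266 mm/yr.
Specimen B: 596 density bands at 2 per year is 596 / 2 = 298 years. B's length ≈ 2.266 × 298 = 675.3 mm.

675.3 mm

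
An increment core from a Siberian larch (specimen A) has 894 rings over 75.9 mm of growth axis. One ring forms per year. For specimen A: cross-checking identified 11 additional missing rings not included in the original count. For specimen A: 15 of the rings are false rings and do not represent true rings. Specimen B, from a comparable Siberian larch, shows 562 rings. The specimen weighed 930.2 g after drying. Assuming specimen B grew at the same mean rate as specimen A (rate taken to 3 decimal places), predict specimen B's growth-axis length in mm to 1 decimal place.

47.8 mm

Specimen A: after corrections the count is 894 − 15 + 11 = 890 rings.
A: Mean rate = 75.9 mm / 890 years ≈ 0.085 mm/yr.
For B, 0.085 mm/year × 562 years = 47.8 mm.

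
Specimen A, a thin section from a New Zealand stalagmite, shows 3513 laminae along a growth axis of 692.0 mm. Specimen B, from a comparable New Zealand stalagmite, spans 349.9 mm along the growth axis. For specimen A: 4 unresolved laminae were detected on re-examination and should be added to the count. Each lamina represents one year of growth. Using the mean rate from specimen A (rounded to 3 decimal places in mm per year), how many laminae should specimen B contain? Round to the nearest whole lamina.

1776 laminae

Specimen A: after corrections the count is 3513 + 4 = 3517 laminae.
A: 692.0 mm over 3517 years gives 692.0 / 3517 ≈ 0.197 mm per year.
For B, 349.9 / 0.197 = 1776.14 years ≈ 1776 laminae.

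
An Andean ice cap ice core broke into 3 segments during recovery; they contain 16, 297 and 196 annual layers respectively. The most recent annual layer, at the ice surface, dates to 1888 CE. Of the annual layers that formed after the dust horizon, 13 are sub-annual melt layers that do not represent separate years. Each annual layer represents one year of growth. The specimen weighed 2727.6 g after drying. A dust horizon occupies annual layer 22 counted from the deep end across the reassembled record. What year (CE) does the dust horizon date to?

Total annual layers = 16 + 297 + 196 = 509.
Between annual layer 22 and the ice surface there are 509 − 22 = 487 annual layers.
487 − 13 false = 474 true annual layers after the dust horizon.
Counting back 474 years from 1888 CE places the dust horizon in 1888 − 474 = 1414 CE.

1414 CE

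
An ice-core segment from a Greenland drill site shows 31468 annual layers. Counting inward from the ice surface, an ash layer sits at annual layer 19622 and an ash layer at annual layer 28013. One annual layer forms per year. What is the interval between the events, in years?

8391 years

28013 − 19622 = 8391 annual layers lie between the two events.
At one annual layer per year, 8391 years elapsed between them.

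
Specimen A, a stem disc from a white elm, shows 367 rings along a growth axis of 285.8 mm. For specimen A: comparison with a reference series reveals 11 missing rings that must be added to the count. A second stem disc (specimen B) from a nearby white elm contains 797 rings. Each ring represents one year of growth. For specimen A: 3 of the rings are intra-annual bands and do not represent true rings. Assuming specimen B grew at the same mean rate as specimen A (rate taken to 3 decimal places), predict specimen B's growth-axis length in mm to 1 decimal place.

Specimen A: adjusted count: 367 − 3 + 11 = 375 rings.
A: 285.8 mm over 375 years gives 285.8 / 375 ≈ 0.762 mm per year.
B's length ≈ 0.762 × 797 = 607.3 mm.

607.3 mm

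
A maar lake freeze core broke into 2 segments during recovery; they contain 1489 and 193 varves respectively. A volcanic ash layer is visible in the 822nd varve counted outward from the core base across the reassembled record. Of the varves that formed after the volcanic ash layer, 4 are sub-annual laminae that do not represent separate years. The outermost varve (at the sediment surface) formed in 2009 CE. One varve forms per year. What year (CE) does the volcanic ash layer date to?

1153 CE

Total varves = 1489 + 193 = 1682.
Between varve 822 and the sediment surface there are 1682 − 822 = 860 varves.
Removing the 4 false varves leaves 860 − 4 = 856 true varves beyond the volcanic ash layer.
The varve at the sediment surface is 2009 CE, so the volcanic ash layer dates to 2009 − 856 = 1153 CE.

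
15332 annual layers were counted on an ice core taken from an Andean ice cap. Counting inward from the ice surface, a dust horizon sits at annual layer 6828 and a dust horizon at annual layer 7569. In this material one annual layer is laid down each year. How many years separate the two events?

Separation: 7569 − 6828 = 741 annual layers.
One annual layer per year makes the interval 741 years.

741 years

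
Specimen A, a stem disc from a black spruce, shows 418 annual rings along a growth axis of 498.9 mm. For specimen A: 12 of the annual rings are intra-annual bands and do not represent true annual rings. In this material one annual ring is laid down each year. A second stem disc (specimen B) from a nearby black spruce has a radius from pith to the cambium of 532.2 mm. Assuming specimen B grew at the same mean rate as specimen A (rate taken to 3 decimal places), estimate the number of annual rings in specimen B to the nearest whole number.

433 annual rings

Specimen A: correcting the raw count gives 418 − 12 = 406 true annual rings.
A: Mean rate = 498.9 mm / 406 years ≈ 1.229 mm per year.
B spans 532.2 / 1.229 = 433.03 years ≈ 433 annual rings.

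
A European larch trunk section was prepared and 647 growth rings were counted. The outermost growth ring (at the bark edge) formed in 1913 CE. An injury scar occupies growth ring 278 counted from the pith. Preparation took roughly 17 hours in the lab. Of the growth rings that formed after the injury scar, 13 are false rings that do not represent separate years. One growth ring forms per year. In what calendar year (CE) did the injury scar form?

The injury scar sits at growth ring 278 from the pith, so 647 − 278 = 369 growth rings formed after it.
369 − 13 false = 356 true growth rings after the injury scar.
Counting back 356 years from 1913 CE places the injury scar in 1913 − 356 = 1557 CE.

1557 CE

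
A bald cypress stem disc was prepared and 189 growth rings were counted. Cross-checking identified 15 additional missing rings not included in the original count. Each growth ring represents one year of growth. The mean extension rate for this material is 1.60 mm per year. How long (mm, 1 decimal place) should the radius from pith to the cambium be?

Correcting the raw count gives 189 + 15 = 204 true growth rings.
204 years at 1.60 mm/year gives 1.60 × 204 = 326.4 mm.

326.4 mm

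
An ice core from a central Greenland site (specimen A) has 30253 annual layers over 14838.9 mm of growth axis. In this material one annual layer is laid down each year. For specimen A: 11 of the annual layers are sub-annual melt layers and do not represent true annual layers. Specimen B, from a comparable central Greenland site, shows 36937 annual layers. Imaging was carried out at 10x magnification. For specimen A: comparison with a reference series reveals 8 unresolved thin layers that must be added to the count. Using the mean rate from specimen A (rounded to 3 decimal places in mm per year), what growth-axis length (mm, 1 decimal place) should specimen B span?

Specimen A: true annual layer count = 30253 − 11 + 8 = 30250.
A: 14838.9 mm over 30250 years gives 14838.9 / 30250 ≈ 0.491 mm per year.
B's length ≈ 0.491 × 36937 = 18136.1 mm.

18136.1 mm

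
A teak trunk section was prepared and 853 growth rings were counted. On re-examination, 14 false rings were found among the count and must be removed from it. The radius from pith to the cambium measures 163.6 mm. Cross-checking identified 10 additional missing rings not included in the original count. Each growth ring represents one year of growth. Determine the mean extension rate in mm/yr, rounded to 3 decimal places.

0.193 mm/yr

Adjusted count: 853 − 14 + 10 = 849 growth rings.
Extension rate ≈ 163.6 / 849 = 0.193 mm/yr.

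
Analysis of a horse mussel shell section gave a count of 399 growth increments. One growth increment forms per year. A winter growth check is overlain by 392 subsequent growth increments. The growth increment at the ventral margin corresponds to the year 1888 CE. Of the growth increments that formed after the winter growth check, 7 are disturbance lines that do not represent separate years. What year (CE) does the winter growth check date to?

There are 392 growth increments younger than the winter growth check.
392 − 7 false = 385 true growth increments after the winter growth check.
Counting back 385 years from 1888 CE places the winter growth check in 1888 − 385 = 1503 CE.

1503 CE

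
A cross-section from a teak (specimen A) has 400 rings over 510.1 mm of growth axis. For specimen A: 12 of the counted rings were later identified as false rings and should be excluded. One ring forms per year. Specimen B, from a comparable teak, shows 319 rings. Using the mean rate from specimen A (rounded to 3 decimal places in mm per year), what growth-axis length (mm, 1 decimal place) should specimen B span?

Specimen A: correcting the raw count gives 400 − 12 = 388 true rings.
A: Extension rate ≈ 510.1 / 388 = 1.315 mm/year.
Length of B = 1.315 × 319 = 419.5 mm.

419.5 mm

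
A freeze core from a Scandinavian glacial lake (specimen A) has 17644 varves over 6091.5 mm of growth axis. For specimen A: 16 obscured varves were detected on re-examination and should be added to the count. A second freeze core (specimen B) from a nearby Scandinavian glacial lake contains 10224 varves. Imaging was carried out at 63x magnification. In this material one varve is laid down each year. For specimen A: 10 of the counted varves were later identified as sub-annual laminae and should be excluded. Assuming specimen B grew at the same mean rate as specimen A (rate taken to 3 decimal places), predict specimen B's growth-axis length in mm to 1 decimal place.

Specimen A: correcting the raw count gives 17644 − 10 + 16 = 17650 true varves.
A: Mean rate = 6091.5 mm / 17650 years ≈ 0.345 mm per year.
B's length ≈ 0.345 × 10224 = 3527.3 mm.

3527.3 mm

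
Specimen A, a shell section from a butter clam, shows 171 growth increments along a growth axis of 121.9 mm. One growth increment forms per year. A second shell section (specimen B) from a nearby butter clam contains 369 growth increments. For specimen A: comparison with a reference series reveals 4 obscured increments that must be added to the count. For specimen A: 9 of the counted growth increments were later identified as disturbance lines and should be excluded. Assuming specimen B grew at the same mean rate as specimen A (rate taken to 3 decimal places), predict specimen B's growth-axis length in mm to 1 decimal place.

Specimen A: adjusted count: 171 − 9 + 4 = 166 growth increments.
A: 121.9 mm over 166 years gives 121.9 / 166 ≈ 0.734 mm/yr.
Length of B = 0.734 × 369 = 270.8 mm.

270.8 mm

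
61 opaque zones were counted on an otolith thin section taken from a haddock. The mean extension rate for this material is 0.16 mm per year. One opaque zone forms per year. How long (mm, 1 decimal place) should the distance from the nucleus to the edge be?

9.8 mm

61 years of growth are recorded.
61 years at 0.16 mm/year gives 0.16 × 61 = 9.8 mm.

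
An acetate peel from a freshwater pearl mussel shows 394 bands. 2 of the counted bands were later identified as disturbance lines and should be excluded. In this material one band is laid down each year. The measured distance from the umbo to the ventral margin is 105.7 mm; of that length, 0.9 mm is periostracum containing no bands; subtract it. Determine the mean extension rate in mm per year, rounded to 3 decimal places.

Correcting the raw count gives 394 − 2 = 392 true bands.
Removing the 0.9 mm offcut leaves 105.7 − 0.9 = 104.8 mm.
Mean rate = 104.8 mm / 392 years ≈ 0.267 mm per year.

0.267 mm per year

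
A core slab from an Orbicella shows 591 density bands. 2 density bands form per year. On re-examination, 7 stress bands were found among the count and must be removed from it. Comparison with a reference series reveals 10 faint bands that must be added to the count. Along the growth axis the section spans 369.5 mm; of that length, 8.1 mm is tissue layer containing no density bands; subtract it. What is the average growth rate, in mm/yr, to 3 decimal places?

1.217 mm/yr

Correcting the raw count gives 591 − 7 + 10 = 594 true density bands.
With 2 density bands per year, 594 / 2 = 297 years.
Net length = 369.5 − 8.1 = 361.4 mm.
361.4 mm over 297 years gives 361.4 / 297 ≈ 1.217 mm/yr.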